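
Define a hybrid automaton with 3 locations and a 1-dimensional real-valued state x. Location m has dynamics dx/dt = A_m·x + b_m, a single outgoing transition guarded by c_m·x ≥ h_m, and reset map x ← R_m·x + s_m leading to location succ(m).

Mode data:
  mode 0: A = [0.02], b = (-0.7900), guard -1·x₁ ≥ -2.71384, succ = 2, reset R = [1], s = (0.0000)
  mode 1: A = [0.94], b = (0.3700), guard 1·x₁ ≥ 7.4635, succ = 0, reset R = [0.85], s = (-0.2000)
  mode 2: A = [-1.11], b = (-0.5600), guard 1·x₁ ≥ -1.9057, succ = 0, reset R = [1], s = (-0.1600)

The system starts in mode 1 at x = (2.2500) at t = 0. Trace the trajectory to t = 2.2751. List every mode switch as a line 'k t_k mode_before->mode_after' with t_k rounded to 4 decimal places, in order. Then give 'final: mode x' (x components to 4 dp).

Mode 1: guard c·x = 7.4635 hit at Δt = 1.1588 (t = 1.1588), x⁻ = (7.4635) → reset → x⁺ = (6.1440), jump to mode 0
Mode 0: flow for 1.1163 to horizon, guard not reached → x = (5.3909)

1 1.1588 1->0
final: 0 5.3909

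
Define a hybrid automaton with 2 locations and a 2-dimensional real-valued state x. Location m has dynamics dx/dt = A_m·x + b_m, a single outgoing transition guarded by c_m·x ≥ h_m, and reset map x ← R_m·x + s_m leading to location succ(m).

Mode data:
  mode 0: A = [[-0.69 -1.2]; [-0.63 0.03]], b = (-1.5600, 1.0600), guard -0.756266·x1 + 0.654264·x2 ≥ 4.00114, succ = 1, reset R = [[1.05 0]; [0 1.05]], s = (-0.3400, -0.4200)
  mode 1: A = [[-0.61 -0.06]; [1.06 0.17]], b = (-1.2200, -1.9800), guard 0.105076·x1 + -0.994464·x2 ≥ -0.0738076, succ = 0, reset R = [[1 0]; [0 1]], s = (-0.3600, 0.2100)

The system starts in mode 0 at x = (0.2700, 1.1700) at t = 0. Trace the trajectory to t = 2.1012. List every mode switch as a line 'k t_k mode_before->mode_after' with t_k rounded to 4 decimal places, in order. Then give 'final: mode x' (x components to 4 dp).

Mode 0: guard c·x = 4.0011 hit at Δt = 0.9745 (t = 0.9745), x⁻ = (-2.6983, 2.9966) → reset → x⁺ = (-3.1732, 2.7264), jump to mode 1
Mode 1: guard c·x = -0.0738 hit at Δt = 0.5957 (t = 1.5702), x⁻ = (-2.8507, -0.2270) → reset → x⁺ = (-3.2107, -0.0170), jump to mode 0
Mode 0: flow for 0.5310 to horizon, guard not reached → x = (-3.3733, 1.6324)

1 0.9745 0->1
2 1.5702 1->0
final: 0 -3.3733 1.6324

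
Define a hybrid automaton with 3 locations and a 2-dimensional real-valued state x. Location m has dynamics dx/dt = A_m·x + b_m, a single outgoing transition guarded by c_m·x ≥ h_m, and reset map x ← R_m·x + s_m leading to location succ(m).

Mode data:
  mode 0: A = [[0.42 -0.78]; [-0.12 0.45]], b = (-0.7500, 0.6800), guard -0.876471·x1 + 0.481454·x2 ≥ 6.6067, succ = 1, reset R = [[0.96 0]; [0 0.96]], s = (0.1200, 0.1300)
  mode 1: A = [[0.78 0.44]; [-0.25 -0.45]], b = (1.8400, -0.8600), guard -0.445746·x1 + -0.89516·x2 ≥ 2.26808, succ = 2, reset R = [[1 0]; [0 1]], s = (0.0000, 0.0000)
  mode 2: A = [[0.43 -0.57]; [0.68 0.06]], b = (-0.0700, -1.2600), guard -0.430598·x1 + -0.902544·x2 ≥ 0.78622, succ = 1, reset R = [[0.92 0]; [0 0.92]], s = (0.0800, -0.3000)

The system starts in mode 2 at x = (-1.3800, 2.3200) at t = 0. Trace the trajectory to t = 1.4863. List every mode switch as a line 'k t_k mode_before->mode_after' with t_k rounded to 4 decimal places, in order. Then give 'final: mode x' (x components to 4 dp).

1 0.7392 2->1
final: 1 -2.4292 -0.1070

Mode 2: guard c·x = 0.7862 hit at Δt = 0.7392 (t = 0.7392), x⁻ = (-2.6909, 0.4127) → reset → x⁺ = (-2.3956, 0.0797), jump to mode 1
Mode 1: flow for 0.7471 to horizon, guard not reached → x = (-2.4292, -0.1070)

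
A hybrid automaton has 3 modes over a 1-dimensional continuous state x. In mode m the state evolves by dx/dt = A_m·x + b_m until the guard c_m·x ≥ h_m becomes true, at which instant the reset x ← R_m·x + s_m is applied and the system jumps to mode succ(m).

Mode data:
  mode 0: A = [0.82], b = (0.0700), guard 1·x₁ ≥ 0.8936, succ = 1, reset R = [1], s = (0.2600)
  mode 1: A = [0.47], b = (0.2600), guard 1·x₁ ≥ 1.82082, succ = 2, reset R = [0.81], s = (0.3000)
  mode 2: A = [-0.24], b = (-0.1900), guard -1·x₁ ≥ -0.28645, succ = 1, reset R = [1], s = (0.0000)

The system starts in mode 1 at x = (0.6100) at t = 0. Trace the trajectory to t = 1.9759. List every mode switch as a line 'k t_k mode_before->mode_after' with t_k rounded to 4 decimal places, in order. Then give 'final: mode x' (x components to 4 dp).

Mode 1: guard c·x = 1.8208 hit at Δt = 1.5179 (t = 1.5179), x⁻ = (1.8208) → reset → x⁺ = (1.7749), jump to mode 2
Mode 2: flow for 0.4580 to horizon, guard not reached → x = (1.5077)

1 1.5179 1->2
final: 2 1.5077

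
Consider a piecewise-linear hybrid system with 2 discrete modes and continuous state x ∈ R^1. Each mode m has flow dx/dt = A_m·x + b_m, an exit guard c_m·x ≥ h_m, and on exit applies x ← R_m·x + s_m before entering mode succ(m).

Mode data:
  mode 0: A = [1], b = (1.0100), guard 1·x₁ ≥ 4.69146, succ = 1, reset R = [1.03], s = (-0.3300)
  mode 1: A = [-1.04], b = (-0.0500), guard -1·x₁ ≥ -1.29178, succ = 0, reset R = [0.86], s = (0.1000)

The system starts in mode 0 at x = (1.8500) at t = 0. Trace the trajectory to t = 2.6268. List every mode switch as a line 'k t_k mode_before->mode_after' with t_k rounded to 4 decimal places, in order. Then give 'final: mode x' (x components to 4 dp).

1 0.6899 0->1
2 1.8655 1->0
final: 0 3.7451

Mode 0: guard c·x = 4.6915 hit at Δt = 0.6899 (t = 0.6899), x⁻ = (4.6915) → reset → x⁺ = (4.5022), jump to mode 1
Mode 1: guard c·x = -1.2918 hit at Δt = 1.1756 (t = 1.8655), x⁻ = (1.2918) → reset → x⁺ = (1.2109), jump to mode 0
Mode 0: flow for 0.7613 to horizon, guard not reached → x = (3.7451)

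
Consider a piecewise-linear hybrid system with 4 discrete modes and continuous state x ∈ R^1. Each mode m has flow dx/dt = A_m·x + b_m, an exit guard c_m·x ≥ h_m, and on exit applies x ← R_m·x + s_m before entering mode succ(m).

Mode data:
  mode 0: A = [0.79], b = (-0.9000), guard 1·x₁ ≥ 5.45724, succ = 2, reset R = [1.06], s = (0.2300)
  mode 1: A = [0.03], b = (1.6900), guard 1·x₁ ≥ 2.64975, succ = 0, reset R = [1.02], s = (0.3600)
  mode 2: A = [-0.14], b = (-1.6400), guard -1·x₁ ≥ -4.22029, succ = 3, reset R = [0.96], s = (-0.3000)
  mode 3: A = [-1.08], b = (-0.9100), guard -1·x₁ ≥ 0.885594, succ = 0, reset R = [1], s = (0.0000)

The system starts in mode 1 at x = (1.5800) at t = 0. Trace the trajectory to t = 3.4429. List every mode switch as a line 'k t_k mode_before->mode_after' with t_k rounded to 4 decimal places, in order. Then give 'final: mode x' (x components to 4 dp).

1 0.6101 1->0
2 1.6337 0->2
3 2.3959 2->3
final: 3 0.6403

Mode 1: guard c·x = 2.6498 hit at Δt = 0.6101 (t = 0.6101), x⁻ = (2.6497) → reset → x⁺ = (3.0627), jump to mode 0
Mode 0: guard c·x = 5.4572 hit at Δt = 1.0236 (t = 1.6337), x⁻ = (5.4572) → reset → x⁺ = (6.0147), jump to mode 2
Mode 2: guard c·x = -4.2203 hit at Δt = 0.7622 (t = 2.3959), x⁻ = (4.2203) → reset → x⁺ = (3.7515), jump to mode 3
Mode 3: flow for 1.0470 to horizon, guard not reached → x = (0.6403)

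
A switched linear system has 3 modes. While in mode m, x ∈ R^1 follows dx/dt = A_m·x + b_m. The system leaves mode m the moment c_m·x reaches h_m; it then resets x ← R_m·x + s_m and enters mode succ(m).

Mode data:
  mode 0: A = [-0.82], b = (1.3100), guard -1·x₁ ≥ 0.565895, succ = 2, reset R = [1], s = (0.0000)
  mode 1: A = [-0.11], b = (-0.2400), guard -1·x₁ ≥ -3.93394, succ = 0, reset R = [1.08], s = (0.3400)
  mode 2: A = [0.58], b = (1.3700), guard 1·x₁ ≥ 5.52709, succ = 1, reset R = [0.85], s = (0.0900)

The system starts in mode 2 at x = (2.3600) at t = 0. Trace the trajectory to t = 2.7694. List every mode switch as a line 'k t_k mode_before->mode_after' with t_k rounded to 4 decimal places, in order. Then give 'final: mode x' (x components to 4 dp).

Mode 2: guard c·x = 5.5271 hit at Δt = 0.8849 (t = 0.8849), x⁻ = (5.5271) → reset → x⁺ = (4.7880), jump to mode 1
Mode 1: guard c·x = -3.9339 hit at Δt = 1.1884 (t = 2.0733), x⁻ = (3.9339) → reset → x⁺ = (4.5887), jump to mode 0
Mode 0: flow for 0.6961 to horizon, guard not reached → x = (3.2877)

1 0.8849 2->1
2 2.0733 1->0
final: 0 3.2877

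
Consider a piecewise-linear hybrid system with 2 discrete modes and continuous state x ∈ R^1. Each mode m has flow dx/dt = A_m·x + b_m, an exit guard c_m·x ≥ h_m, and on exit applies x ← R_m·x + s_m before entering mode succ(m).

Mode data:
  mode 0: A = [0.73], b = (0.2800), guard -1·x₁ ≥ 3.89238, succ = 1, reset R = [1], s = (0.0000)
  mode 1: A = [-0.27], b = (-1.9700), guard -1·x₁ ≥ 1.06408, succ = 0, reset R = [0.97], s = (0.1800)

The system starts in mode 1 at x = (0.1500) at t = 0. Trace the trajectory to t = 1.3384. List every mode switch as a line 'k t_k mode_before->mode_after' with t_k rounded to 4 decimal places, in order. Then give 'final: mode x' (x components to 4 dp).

Mode 1: guard c·x = 1.0641 hit at Δt = 0.6592 (t = 0.6592), x⁻ = (-1.0641) → reset → x⁺ = (-0.8522), jump to mode 0
Mode 0: flow for 0.6792 to horizon, guard not reached → x = (-1.1529)

1 0.6592 1->0
final: 0 -1.1529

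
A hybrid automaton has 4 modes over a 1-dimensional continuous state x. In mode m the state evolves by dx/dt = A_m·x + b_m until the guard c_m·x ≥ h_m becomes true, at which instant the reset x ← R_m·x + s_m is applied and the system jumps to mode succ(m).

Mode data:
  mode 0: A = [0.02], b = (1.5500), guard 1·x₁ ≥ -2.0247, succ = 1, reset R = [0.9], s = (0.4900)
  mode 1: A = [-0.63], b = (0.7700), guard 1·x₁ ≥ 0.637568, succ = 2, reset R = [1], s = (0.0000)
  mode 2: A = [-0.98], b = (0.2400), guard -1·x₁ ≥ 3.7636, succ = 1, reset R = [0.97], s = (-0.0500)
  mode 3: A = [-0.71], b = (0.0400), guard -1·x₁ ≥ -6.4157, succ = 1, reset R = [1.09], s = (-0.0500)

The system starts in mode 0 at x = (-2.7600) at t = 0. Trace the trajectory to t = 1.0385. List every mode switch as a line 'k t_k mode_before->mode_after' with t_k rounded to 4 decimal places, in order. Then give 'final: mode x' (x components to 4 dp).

1 0.4895 0->1
final: 1 -0.5853

Mode 0: guard c·x = -2.0247 hit at Δt = 0.4895 (t = 0.4895), x⁻ = (-2.0247) → reset → x⁺ = (-1.3322), jump to mode 1
Mode 1: flow for 0.5490 to horizon, guard not reached → x = (-0.5853)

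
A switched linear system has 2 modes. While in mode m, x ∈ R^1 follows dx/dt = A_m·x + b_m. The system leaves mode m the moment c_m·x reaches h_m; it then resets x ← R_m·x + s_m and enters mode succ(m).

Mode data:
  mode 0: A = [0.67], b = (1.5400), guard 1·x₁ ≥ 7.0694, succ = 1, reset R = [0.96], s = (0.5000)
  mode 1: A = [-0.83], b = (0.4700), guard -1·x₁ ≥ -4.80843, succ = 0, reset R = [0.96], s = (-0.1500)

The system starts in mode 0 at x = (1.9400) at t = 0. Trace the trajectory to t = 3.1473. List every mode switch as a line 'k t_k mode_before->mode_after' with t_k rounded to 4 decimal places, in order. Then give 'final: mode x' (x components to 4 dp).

1 1.1837 0->1
2 1.7380 1->0
3 2.2239 0->1
4 2.7782 1->0
final: 0 6.3637

Mode 0: guard c·x = 7.0694 hit at Δt = 1.1837 (t = 1.1837), x⁻ = (7.0694) → reset → x⁺ = (7.2866), jump to mode 1
Mode 1: guard c·x = -4.8084 hit at Δt = 0.5543 (t = 1.7380), x⁻ = (4.8084) → reset → x⁺ = (4.4661), jump to mode 0
Mode 0: guard c·x = 7.0694 hit at Δt = 0.4860 (t = 2.2239), x⁻ = (7.0694) → reset → x⁺ = (7.2866), jump to mode 1
Mode 1: guard c·x = -4.8084 hit at Δt = 0.5543 (t = 2.7782), x⁻ = (4.8084) → reset → x⁺ = (4.4661), jump to mode 0
Mode 0: flow for 0.3691 to horizon, guard not reached → x = (6.3637)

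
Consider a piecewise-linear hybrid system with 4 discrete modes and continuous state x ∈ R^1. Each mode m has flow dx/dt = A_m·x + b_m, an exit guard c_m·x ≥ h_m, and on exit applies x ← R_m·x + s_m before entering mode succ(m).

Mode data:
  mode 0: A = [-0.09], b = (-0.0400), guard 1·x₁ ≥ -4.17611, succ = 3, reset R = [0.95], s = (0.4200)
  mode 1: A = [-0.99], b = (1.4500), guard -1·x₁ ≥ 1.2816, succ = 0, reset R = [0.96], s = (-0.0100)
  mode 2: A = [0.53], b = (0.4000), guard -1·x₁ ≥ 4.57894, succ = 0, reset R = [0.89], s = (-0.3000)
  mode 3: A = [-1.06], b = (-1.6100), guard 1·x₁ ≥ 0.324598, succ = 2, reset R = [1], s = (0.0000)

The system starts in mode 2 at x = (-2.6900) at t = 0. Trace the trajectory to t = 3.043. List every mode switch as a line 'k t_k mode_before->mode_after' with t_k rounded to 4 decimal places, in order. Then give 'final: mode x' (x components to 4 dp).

1 1.2851 2->0
2 1.8628 0->3
final: 3 -2.0994

Mode 2: guard c·x = 4.5789 hit at Δt = 1.2851 (t = 1.2851), x⁻ = (-4.5789) → reset → x⁺ = (-4.3753), jump to mode 0
Mode 0: guard c·x = -4.1761 hit at Δt = 0.5777 (t = 1.8628), x⁻ = (-4.1761) → reset → x⁺ = (-3.5473), jump to mode 3
Mode 3: flow for 1.1802 to horizon, guard not reached → x = (-2.0994)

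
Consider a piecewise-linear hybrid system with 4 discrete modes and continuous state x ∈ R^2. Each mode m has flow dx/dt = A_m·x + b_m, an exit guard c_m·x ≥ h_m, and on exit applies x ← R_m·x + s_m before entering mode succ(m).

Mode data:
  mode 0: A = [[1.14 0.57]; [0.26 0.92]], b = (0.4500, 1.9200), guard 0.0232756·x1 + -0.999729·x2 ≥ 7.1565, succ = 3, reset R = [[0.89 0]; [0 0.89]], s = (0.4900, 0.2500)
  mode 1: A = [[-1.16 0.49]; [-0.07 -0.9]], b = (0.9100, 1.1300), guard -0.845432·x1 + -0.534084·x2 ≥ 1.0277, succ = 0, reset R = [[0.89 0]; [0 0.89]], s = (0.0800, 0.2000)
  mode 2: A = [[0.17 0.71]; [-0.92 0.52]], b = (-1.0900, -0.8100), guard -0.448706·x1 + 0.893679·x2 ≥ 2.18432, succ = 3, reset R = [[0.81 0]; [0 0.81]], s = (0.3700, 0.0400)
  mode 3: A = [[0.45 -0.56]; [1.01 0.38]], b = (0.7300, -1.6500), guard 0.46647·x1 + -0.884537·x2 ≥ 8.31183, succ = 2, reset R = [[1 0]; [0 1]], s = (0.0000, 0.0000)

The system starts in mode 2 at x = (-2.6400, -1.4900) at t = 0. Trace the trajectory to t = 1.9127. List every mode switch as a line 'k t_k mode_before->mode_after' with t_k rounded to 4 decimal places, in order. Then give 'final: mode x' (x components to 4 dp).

1 0.8047 2->3
final: 3 -2.1774 -6.3396

Mode 2: guard c·x = 2.1843 hit at Δt = 0.8047 (t = 0.8047), x⁻ = (-4.4816, 0.1940) → reset → x⁺ = (-3.2601, 0.1972), jump to mode 3
Mode 3: flow for 1.1080 to horizon, guard not reached → x = (-2.1774, -6.3396)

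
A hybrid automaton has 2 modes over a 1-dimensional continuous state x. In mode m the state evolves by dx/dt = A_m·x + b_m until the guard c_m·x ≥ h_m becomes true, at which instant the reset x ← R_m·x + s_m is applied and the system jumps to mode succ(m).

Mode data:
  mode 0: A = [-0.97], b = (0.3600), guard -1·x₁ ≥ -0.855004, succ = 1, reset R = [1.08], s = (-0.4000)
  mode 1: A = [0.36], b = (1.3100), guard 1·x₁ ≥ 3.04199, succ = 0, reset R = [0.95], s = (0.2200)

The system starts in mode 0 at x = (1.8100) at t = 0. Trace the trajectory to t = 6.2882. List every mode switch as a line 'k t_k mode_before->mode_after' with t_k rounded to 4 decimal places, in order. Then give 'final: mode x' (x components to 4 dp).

Mode 0: guard c·x = -0.8550 hit at Δt = 1.1235 (t = 1.1235), x⁻ = (0.8550) → reset → x⁺ = (0.5234), jump to mode 1
Mode 1: guard c·x = 3.0420 hit at Δt = 1.3144 (t = 2.4379), x⁻ = (3.0420) → reset → x⁺ = (3.1099), jump to mode 0
Mode 0: guard c·x = -0.8550 hit at Δt = 1.7871 (t = 4.2250), x⁻ = (0.8550) → reset → x⁺ = (0.5234), jump to mode 1
Mode 1: guard c·x = 3.0420 hit at Δt = 1.3144 (t = 5.5394), x⁻ = (3.0420) → reset → x⁺ = (3.1099), jump to mode 0
Mode 0: flow for 0.7488 to horizon, guard not reached → x = (1.6957)

1 1.1235 0->1
2 2.4379 1->0
3 4.2250 0->1
4 5.5394 1->0
final: 0 1.6957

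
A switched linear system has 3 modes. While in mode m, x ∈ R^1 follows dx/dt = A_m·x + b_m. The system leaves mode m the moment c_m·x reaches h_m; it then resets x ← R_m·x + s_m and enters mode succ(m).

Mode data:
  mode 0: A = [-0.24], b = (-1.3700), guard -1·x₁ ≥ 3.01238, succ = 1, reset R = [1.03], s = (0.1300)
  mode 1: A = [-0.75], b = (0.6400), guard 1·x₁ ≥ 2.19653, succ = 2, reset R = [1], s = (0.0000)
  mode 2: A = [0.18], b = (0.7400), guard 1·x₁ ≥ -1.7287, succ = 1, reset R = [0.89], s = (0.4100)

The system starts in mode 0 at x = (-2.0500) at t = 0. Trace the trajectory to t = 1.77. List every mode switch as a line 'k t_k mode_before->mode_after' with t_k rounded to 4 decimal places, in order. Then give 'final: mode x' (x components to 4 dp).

1 1.2719 0->1
final: 1 -1.7800

Mode 0: guard c·x = 3.0124 hit at Δt = 1.2719 (t = 1.2719), x⁻ = (-3.0124) → reset → x⁺ = (-2.9728), jump to mode 1
Mode 1: flow for 0.4981 to horizon, guard not reached → x = (-1.7800)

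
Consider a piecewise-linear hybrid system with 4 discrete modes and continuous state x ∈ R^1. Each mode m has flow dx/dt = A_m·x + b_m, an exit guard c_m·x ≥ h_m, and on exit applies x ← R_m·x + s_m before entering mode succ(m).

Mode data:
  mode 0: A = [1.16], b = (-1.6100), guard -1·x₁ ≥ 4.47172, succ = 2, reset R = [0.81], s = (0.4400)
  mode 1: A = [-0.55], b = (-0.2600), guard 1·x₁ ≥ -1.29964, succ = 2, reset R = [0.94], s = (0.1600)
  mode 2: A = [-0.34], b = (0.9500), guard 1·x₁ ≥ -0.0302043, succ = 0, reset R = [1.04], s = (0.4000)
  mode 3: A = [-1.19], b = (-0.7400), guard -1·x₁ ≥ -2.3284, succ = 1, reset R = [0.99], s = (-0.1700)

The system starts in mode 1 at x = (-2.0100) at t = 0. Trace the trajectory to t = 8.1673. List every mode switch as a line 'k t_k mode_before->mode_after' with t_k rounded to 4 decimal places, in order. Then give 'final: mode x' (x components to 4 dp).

Mode 1: guard c·x = -1.2996 hit at Δt = 1.1274 (t = 1.1274), x⁻ = (-1.2996) → reset → x⁺ = (-1.0617), jump to mode 2
Mode 2: guard c·x = -0.0302 hit at Δt = 0.9156 (t = 2.0430), x⁻ = (-0.0302) → reset → x⁺ = (0.3686), jump to mode 0
Mode 0: guard c·x = 4.4717 hit at Δt = 1.5077 (t = 3.5507), x⁻ = (-4.4717) → reset → x⁺ = (-3.1821), jump to mode 2
Mode 2: guard c·x = -0.0302 hit at Δt = 2.2045 (t = 5.7552), x⁻ = (-0.0302) → reset → x⁺ = (0.3686), jump to mode 0
Mode 0: guard c·x = 4.4717 hit at Δt = 1.5077 (t = 7.2629), x⁻ = (-4.4717) → reset → x⁺ = (-3.1821), jump to mode 2
Mode 2: flow for 0.9044 to horizon, guard not reached → x = (-1.6000)

1 1.1274 1->2
2 2.0430 2->0
3 3.5507 0->2
4 5.7552 2->0
5 7.2629 0->2
final: 2 -1.6000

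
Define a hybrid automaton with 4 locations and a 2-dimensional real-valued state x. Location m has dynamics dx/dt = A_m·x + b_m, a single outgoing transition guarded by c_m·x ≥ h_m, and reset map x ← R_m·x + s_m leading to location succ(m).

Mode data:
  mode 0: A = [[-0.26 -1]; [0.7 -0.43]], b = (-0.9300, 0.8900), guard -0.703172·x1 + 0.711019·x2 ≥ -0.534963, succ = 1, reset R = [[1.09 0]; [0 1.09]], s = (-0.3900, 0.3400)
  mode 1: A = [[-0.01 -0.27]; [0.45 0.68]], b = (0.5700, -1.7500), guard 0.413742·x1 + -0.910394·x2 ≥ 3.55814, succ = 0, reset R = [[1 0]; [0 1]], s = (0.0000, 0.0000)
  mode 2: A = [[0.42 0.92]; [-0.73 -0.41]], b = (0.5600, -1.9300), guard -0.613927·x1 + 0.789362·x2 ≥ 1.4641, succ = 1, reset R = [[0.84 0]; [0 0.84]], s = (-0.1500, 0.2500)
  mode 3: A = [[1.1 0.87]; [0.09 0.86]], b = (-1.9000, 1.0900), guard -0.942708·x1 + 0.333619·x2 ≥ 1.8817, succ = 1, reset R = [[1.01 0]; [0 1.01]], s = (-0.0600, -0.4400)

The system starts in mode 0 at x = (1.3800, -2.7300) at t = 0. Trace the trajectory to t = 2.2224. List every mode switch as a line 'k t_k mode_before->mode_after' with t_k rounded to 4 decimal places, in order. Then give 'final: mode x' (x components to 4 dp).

1 1.2504 0->1
final: 1 1.2713 -0.5629

Mode 0: guard c·x = -0.5350 hit at Δt = 1.2504 (t = 1.2504), x⁻ = (1.0463, 0.2824) → reset → x⁺ = (0.7505, 0.6478), jump to mode 1
Mode 1: flow for 0.9720 to horizon, guard not reached → x = (1.2713, -0.5629)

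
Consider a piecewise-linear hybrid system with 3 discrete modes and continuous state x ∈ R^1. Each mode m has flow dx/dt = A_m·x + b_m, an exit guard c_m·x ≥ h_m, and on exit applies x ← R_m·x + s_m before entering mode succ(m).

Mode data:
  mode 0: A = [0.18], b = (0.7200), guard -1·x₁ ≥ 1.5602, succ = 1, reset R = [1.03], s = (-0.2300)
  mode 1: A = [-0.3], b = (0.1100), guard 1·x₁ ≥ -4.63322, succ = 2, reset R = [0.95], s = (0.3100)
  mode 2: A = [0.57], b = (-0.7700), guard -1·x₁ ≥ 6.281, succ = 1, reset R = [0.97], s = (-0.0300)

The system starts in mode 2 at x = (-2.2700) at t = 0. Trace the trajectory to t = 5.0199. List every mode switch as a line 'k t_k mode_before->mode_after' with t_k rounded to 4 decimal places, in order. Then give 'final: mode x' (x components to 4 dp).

1 1.3081 2->1
2 2.1772 1->2
3 2.7704 2->1
4 3.6395 1->2
5 4.2326 2->1
final: 1 -4.7575

Mode 2: guard c·x = 6.2810 hit at Δt = 1.3081 (t = 1.3081), x⁻ = (-6.2810) → reset → x⁺ = (-6.1226), jump to mode 1
Mode 1: guard c·x = -4.6332 hit at Δt = 0.8691 (t = 2.1772), x⁻ = (-4.6332) → reset → x⁺ = (-4.0916), jump to mode 2
Mode 2: guard c·x = 6.2810 hit at Δt = 0.5932 (t = 2.7704), x⁻ = (-6.2810) → reset → x⁺ = (-6.1226), jump to mode 1
Mode 1: guard c·x = -4.6332 hit at Δt = 0.8691 (t = 3.6395), x⁻ = (-4.6332) → reset → x⁺ = (-4.0916), jump to mode 2
Mode 2: guard c·x = 6.2810 hit at Δt = 0.5932 (t = 4.2326), x⁻ = (-6.2810) → reset → x⁺ = (-6.1226), jump to mode 1
Mode 1: flow for 0.7873 to horizon, guard not reached → x = (-4.7575)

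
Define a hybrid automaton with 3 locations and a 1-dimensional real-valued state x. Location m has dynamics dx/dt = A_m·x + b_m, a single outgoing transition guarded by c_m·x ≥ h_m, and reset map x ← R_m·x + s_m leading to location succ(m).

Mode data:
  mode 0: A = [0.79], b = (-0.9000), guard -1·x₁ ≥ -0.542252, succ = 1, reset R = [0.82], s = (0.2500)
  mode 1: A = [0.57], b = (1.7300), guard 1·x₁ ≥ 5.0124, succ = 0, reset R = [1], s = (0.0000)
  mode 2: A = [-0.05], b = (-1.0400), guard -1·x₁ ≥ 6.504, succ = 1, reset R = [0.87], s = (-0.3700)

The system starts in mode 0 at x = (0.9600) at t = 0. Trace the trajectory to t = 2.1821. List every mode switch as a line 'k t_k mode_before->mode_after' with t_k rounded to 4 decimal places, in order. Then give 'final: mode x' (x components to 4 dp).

1 1.5230 0->1
final: 1 2.3954

Mode 0: guard c·x = -0.5423 hit at Δt = 1.5230 (t = 1.5230), x⁻ = (0.5423) → reset → x⁺ = (0.6946), jump to mode 1
Mode 1: flow for 0.6591 to horizon, guard not reached → x = (2.3954)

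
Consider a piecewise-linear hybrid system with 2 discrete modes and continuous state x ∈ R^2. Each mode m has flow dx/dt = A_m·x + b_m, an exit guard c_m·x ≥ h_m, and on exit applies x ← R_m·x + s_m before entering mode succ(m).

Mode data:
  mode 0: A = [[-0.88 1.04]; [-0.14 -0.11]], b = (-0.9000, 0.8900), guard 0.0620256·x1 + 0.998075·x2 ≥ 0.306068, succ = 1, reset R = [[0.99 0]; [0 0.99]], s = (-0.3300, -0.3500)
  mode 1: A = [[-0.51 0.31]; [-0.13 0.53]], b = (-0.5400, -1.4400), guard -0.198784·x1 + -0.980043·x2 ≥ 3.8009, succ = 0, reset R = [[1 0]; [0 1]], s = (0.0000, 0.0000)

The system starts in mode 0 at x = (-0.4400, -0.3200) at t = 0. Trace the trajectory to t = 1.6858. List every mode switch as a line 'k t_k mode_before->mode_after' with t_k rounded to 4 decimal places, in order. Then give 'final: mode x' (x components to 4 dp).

1 0.6869 0->1
final: 1 -1.2331 -1.7207

Mode 0: guard c·x = 0.3061 hit at Δt = 0.6869 (t = 0.6869), x⁻ = (-0.6774, 0.3488) → reset → x⁺ = (-1.0006, -0.0047), jump to mode 1
Mode 1: flow for 0.9989 to horizon, guard not reached → x = (-1.2331, -1.7207)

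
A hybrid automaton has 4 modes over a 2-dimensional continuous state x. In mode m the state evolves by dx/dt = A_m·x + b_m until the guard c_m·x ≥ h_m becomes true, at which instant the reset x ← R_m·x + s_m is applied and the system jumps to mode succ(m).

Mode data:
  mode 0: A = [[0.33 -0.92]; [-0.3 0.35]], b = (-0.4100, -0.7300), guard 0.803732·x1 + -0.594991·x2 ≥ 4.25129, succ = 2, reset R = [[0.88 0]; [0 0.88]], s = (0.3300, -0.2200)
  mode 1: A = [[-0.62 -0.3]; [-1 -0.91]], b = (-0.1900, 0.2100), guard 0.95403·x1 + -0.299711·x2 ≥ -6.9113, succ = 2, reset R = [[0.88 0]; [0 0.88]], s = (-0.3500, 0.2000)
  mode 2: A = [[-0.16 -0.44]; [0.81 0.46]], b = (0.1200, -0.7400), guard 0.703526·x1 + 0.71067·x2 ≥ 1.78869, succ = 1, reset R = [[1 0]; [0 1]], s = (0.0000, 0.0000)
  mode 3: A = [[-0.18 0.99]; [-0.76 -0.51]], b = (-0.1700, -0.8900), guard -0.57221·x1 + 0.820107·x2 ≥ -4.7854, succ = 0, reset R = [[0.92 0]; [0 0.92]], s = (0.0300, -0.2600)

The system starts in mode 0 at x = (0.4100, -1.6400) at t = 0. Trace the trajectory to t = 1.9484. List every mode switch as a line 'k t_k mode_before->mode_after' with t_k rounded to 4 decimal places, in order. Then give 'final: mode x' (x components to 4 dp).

1 0.9623 0->2
final: 2 3.6920 -3.0139

Mode 0: guard c·x = 4.2513 hit at Δt = 0.9623 (t = 0.9623), x⁻ = (2.6485, -3.5675) → reset → x⁺ = (2.6607, -3.3594), jump to mode 2
Mode 2: flow for 0.9861 to horizon, guard not reached → x = (3.6920, -3.0139)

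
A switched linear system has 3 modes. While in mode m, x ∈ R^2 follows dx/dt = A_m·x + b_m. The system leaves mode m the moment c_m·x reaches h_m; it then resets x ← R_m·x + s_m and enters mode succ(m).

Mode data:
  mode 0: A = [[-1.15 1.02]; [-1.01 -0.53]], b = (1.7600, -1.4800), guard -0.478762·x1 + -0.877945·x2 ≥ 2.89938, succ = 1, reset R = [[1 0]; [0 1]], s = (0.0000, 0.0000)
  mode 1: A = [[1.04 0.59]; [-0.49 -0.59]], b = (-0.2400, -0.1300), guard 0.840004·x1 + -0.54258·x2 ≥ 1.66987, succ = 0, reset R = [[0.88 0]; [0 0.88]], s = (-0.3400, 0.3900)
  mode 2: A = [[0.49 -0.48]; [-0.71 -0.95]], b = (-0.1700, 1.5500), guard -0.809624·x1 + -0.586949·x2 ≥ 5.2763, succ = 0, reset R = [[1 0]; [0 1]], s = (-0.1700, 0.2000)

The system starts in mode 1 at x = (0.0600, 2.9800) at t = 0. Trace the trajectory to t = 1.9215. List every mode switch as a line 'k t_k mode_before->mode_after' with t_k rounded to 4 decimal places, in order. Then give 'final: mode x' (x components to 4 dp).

Mode 1: guard c·x = 1.6699 hit at Δt = 1.1766 (t = 1.1766), x⁻ = (2.5266, 0.8340) → reset → x⁺ = (1.8834, 1.1239), jump to mode 0
Mode 0: flow for 0.7449 to horizon, guard not reached → x = (1.5024, -1.2733)

1 1.1766 1->0
final: 0 1.5024 -1.2733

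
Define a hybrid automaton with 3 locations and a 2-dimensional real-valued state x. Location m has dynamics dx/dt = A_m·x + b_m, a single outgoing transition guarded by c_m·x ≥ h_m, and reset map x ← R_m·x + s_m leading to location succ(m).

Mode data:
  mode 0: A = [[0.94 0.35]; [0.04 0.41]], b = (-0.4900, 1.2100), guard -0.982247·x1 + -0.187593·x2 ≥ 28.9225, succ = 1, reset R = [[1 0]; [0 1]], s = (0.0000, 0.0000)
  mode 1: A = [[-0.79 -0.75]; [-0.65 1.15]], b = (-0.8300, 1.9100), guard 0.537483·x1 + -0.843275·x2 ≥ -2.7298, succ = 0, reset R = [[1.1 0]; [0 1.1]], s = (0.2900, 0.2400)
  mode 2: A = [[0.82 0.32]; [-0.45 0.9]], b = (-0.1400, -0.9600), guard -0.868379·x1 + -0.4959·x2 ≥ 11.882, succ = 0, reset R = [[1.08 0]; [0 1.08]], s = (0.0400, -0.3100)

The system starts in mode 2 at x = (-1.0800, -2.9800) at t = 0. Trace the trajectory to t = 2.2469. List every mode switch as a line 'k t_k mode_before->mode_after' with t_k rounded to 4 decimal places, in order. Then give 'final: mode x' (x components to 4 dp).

1 1.4123 2->0
final: 0 -25.4907 -14.1631

Mode 2: guard c·x = 11.8820 hit at Δt = 1.4123 (t = 1.4123), x⁻ = (-8.3089, -9.4105) → reset → x⁺ = (-8.9337, -10.4734), jump to mode 0
Mode 0: flow for 0.8346 to horizon, guard not reached → x = (-25.4907, -14.1631)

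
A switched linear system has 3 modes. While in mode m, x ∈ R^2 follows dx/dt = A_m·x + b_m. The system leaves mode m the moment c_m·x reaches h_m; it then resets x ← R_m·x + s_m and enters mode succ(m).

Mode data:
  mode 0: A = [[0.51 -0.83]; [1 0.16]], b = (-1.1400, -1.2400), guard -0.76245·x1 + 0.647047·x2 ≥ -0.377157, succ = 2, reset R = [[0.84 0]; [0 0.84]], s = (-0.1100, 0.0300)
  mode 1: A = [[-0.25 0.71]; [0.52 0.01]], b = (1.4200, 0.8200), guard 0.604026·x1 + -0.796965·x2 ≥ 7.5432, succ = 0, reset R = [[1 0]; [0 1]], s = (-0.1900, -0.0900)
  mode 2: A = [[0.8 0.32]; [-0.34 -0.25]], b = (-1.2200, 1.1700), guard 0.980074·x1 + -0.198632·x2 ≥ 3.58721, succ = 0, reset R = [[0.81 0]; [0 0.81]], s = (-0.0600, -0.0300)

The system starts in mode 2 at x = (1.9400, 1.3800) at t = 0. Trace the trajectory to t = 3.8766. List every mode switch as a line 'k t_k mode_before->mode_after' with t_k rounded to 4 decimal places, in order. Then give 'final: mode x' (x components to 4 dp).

1 1.3857 2->0
2 2.0706 0->2
3 3.3935 2->0
final: 0 2.6353 2.2291

Mode 2: guard c·x = 3.5872 hit at Δt = 1.3857 (t = 1.3857), x⁻ = (3.9091, 1.2285) → reset → x⁺ = (3.1064, 0.9651), jump to mode 0
Mode 0: guard c·x = -0.3772 hit at Δt = 0.6849 (t = 2.0706), x⁻ = (2.3885, 2.2316) → reset → x⁺ = (1.8964, 1.9046), jump to mode 2
Mode 2: guard c·x = 3.5872 hit at Δt = 1.3229 (t = 3.3935), x⁻ = (3.9852, 1.6037) → reset → x⁺ = (3.1680, 1.2690), jump to mode 0
Mode 0: flow for 0.4831 to horizon, guard not reached → x = (2.6353, 2.2291)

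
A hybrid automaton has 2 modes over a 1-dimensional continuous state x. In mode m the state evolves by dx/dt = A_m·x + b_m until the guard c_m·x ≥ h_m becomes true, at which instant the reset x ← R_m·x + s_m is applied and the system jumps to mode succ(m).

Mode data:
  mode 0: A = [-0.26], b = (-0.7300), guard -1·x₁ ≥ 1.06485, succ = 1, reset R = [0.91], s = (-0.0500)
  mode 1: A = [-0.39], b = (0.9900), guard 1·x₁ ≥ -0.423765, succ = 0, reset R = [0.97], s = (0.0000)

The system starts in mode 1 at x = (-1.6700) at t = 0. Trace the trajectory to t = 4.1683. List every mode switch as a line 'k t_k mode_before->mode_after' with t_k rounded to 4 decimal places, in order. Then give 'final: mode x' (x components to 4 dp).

1 0.9004 1->0
2 2.1256 0->1
3 2.5951 1->0
4 3.8203 0->1
final: 1 -0.5675

Mode 1: guard c·x = -0.4238 hit at Δt = 0.9004 (t = 0.9004), x⁻ = (-0.4238) → reset → x⁺ = (-0.4111), jump to mode 0
Mode 0: guard c·x = 1.0649 hit at Δt = 1.2252 (t = 2.1256), x⁻ = (-1.0649) → reset → x⁺ = (-1.0190), jump to mode 1
Mode 1: guard c·x = -0.4238 hit at Δt = 0.4695 (t = 2.5951), x⁻ = (-0.4238) → reset → x⁺ = (-0.4111), jump to mode 0
Mode 0: guard c·x = 1.0649 hit at Δt = 1.2252 (t = 3.8203), x⁻ = (-1.0648) → reset → x⁺ = (-1.0190), jump to mode 1
Mode 1: flow for 0.3480 to horizon, guard not reached → x = (-0.5675)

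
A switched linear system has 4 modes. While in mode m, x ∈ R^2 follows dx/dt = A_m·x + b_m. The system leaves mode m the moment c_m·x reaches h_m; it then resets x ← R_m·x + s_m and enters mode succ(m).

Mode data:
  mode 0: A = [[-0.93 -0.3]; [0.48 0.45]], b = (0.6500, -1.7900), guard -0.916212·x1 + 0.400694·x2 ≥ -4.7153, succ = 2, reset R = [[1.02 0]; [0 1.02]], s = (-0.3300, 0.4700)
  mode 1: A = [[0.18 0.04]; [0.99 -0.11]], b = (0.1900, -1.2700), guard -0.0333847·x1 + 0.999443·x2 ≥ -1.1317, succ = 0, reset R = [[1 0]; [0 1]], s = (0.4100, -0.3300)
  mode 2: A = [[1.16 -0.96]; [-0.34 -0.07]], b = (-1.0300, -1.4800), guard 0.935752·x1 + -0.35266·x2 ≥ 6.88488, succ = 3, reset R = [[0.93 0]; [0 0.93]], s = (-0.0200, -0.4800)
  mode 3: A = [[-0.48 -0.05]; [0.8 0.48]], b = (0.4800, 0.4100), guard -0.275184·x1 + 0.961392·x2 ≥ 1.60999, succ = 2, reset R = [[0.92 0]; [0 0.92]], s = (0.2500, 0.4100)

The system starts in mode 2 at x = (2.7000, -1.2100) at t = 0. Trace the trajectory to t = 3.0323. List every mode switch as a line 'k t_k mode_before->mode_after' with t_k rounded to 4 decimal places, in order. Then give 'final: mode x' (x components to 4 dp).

Mode 2: guard c·x = 6.8849 hit at Δt = 0.6184 (t = 0.6184), x⁻ = (6.2578, -2.9182) → reset → x⁺ = (5.7997, -3.1940), jump to mode 3
Mode 3: guard c·x = 1.6100 hit at Δt = 1.5427 (t = 2.1611), x⁻ = (3.2908, 2.6166) → reset → x⁺ = (3.2775, 2.8173), jump to mode 2
Mode 2: flow for 0.8712 to horizon, guard not reached → x = (4.8551, 0.3154)

1 0.6184 2->3
2 2.1611 3->2
final: 2 4.8551 0.3154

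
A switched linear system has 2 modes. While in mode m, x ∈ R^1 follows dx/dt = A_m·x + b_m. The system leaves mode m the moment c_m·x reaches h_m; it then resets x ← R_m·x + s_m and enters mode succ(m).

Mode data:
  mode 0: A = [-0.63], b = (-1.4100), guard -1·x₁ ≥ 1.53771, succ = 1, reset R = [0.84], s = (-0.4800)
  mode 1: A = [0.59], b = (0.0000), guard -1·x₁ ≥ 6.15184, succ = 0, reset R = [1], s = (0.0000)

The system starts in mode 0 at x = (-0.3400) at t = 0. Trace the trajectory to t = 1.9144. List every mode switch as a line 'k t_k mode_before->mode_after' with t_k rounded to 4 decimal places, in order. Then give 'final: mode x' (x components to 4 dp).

Mode 0: guard c·x = 1.5377 hit at Δt = 1.5825 (t = 1.5825), x⁻ = (-1.5377) → reset → x⁺ = (-1.7717), jump to mode 1
Mode 1: flow for 0.3319 to horizon, guard not reached → x = (-2.1549)

1 1.5825 0->1
final: 1 -2.1549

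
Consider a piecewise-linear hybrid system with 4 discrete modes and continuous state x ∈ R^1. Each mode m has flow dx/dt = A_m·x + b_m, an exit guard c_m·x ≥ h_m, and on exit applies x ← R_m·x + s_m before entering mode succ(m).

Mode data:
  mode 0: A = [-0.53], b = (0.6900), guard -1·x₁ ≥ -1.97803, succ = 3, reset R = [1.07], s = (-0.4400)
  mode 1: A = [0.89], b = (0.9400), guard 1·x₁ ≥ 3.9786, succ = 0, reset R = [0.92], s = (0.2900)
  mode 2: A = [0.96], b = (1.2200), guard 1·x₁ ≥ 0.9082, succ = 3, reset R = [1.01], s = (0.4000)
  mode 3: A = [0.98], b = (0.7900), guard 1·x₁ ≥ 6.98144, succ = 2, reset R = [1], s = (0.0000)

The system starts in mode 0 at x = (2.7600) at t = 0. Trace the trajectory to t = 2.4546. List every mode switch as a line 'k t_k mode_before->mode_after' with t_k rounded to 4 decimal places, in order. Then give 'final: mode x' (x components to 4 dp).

1 1.4500 0->3
final: 3 5.8387

Mode 0: guard c·x = -1.9780 hit at Δt = 1.4500 (t = 1.4500), x⁻ = (1.9780) → reset → x⁺ = (1.6765), jump to mode 3
Mode 3: flow for 1.0046 to horizon, guard not reached → x = (5.8387)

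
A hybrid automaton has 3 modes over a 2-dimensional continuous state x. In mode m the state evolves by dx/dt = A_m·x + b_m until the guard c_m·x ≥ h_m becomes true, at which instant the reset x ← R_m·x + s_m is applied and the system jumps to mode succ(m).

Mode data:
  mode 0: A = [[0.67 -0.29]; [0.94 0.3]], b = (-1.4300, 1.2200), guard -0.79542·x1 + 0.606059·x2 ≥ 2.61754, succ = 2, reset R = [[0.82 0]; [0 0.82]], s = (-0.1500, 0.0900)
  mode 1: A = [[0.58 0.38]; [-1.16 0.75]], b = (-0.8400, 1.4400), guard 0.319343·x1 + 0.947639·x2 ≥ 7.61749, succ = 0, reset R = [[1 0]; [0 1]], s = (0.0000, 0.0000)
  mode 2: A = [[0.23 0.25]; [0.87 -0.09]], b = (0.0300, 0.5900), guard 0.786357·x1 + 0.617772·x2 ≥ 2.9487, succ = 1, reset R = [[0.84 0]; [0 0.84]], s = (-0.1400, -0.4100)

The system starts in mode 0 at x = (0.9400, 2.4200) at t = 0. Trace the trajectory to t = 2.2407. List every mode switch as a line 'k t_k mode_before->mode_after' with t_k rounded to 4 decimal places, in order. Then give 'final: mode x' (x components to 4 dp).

1 0.5909 0->2
2 1.8419 2->1
final: 1 0.8293 4.0871

Mode 0: guard c·x = 2.6175 hit at Δt = 0.5909 (t = 0.5909), x⁻ = (-0.3036, 3.9206) → reset → x⁺ = (-0.3989, 3.3049), jump to mode 2
Mode 2: guard c·x = 2.9487 hit at Δt = 1.2510 (t = 1.8419), x⁻ = (0.7597, 3.8061) → reset → x⁺ = (0.4981, 2.7871), jump to mode 1
Mode 1: flow for 0.3988 to horizon, guard not reached → x = (0.8293, 4.0871)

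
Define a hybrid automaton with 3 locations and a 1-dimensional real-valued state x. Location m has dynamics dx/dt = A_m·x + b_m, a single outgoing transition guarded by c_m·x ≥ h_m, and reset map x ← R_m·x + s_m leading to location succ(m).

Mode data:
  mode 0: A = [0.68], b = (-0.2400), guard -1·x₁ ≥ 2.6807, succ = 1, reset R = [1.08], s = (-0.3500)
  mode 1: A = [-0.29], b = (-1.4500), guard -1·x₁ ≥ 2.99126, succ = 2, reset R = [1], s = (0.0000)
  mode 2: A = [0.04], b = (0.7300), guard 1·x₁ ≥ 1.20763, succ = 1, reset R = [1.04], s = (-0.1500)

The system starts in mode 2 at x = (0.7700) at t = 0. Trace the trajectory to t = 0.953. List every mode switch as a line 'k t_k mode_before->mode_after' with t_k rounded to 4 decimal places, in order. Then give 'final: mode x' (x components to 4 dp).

1 0.5687 2->1
final: 1 0.4620

Mode 2: guard c·x = 1.2076 hit at Δt = 0.5687 (t = 0.5687), x⁻ = (1.2076) → reset → x⁺ = (1.1059), jump to mode 1
Mode 1: flow for 0.3843 to horizon, guard not reached → x = (0.4620)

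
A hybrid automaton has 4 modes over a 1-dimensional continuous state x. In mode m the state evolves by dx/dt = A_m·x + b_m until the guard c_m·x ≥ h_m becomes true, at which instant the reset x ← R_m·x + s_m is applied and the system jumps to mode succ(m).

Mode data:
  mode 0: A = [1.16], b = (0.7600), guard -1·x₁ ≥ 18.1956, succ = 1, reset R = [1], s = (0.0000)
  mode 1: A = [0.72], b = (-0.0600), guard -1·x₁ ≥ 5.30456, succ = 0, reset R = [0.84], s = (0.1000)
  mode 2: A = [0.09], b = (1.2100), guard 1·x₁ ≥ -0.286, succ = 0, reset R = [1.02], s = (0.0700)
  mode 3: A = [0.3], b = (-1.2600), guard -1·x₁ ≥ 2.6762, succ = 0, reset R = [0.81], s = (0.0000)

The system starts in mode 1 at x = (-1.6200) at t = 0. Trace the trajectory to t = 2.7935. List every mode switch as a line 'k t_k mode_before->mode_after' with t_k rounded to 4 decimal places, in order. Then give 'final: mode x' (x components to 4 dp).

Mode 1: guard c·x = 5.3046 hit at Δt = 1.5994 (t = 1.5994), x⁻ = (-5.3046) → reset → x⁺ = (-4.3558), jump to mode 0
Mode 0: flow for 1.1941 to horizon, guard not reached → x = (-15.4410)

1 1.5994 1->0
final: 0 -15.4410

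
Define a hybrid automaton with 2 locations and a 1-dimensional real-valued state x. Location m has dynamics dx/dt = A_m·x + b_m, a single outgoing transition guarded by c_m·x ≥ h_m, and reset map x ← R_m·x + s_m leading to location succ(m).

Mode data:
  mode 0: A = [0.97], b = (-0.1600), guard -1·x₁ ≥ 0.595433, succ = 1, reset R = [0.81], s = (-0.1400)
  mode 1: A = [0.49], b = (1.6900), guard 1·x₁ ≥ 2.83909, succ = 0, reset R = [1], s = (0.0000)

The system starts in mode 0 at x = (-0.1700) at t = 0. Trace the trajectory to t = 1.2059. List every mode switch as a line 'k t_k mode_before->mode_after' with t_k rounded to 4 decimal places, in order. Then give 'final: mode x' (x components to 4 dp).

Mode 0: guard c·x = 0.5954 hit at Δt = 0.8452 (t = 0.8452), x⁻ = (-0.5954) → reset → x⁺ = (-0.6223), jump to mode 1
Mode 1: flow for 0.3607 to horizon, guard not reached → x = (-0.0758)

1 0.8452 0->1
final: 1 -0.0758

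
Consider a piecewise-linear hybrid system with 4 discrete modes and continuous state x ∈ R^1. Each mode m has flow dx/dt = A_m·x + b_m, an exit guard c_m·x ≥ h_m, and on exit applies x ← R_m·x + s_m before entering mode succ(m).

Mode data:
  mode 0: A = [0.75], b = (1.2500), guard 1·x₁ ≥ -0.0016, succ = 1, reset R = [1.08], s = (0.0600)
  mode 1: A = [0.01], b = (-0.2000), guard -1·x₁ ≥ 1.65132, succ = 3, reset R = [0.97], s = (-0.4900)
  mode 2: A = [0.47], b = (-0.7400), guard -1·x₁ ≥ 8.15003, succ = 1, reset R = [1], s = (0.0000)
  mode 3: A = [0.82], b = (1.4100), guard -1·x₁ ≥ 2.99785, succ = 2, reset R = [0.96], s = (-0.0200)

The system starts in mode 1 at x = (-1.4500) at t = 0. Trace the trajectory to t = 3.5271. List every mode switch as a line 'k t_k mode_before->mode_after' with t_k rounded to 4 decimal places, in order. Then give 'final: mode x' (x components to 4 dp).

1 0.9342 1->3
2 2.4387 3->2
final: 2 -5.8850

Mode 1: guard c·x = 1.6513 hit at Δt = 0.9342 (t = 0.9342), x⁻ = (-1.6513) → reset → x⁺ = (-2.0918), jump to mode 3
Mode 3: guard c·x = 2.9979 hit at Δt = 1.5045 (t = 2.4387), x⁻ = (-2.9979) → reset → x⁺ = (-2.8979), jump to mode 2
Mode 2: flow for 1.0884 to horizon, guard not reached → x = (-5.8850)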